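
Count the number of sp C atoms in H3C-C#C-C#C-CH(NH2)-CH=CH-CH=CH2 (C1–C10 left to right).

4

C1: sp3
C2: sp ✓
C3: sp ✓
C4: sp ✓
C5: sp ✓
C6: sp3
C7: sp2
C8: sp2
C9: sp2
C10: sp2
C2, C3, C4, C5 → 4 sp carbons.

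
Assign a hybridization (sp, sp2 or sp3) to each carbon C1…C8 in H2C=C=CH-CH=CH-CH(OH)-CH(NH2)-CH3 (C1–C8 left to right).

C1: 3 σ bonds, plus one π bond — 3 electron domains, sp2.
C2 is sp: 2 σ bonds, plus two π bonds, 2 electron-density regions.
C3: 3 σ bonds, plus one π bond — 3 electron domains, sp2.
C4 has 3 σ bonds, plus one π bond: steric number 3 → sp2.
C5 has 3 σ bonds, plus one π bond: steric number 3 → sp2.
C6 carries 4 σ bonds, giving a steric number of 4, so it is sp3.
C7 — 4 σ bonds. Steric number 4, so sp3.
C8 — 4 σ bonds. Steric number 4, so sp3.

C1 sp2, C2 sp, C3 sp2, C4 sp2, C5 sp2, C6 sp3, C7 sp3, C8 sp3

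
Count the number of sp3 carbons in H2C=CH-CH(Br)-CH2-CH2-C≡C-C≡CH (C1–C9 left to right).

C1: sp2
C2: sp2
C3: sp3 ✓
C4: sp3 ✓
C5: sp3 ✓
C6: sp
C7: sp
C8: sp
C9: sp
C3, C4, C5 → 3 sp3 carbons.

3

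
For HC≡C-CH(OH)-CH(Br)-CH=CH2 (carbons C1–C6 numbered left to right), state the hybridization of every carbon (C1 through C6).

C1 carries 2 σ bonds, plus two π bonds, giving a steric number of 2, so it is sp.
C2 has 2 σ bonds, plus two π bonds: steric number 2 → sp.
C3 carries 4 σ bonds, giving a steric number of 4, so it is sp3.
C4 (4 σ bonds) has steric number 4: sp3.
C5 carries 3 σ bonds, plus one π bond, giving a steric number of 3, so it is sp2.
C6 is sp2: 3 σ bonds, plus one π bond, 3 electron-density regions.

C1 sp, C2 sp, C3 sp3, C4 sp3, C5 sp2, C6 sp2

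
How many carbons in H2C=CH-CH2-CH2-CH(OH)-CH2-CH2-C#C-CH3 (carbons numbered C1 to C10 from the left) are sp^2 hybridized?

2

C1: sp2 ✓
C2: sp2 ✓
C3: sp3
C4: sp3
C5: sp3
C6: sp3
C7: sp3
C8: sp
C9: sp
C10: sp3
C1, C2 → 2 sp2 carbons.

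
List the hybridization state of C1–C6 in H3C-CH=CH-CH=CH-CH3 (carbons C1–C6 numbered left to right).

C1: 4 σ bonds; 4 regions of electron density → sp3.
C2 (3 σ bonds, plus one π bond) has steric number 3: sp2.
C3: 3 σ bonds, plus one π bond — 3 electron domains, sp2.
C4: 3 σ bonds, plus one π bond — 3 electron domains, sp2.
C5: 3 σ bonds, plus one π bond; 3 regions of electron density → sp2.
C6: 4 σ bonds; 4 regions of electron density → sp3.

C1 sp3, C2 sp2, C3 sp2, C4 sp2, C5 sp2, C6 sp3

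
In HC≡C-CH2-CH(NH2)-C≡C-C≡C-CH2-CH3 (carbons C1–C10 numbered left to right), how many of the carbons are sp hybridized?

6

C1: sp ✓
C2: sp ✓
C3: sp3
C4: sp3
C5: sp ✓
C6: sp ✓
C7: sp ✓
C8: sp ✓
C9: sp3
C10: sp3
C1, C2, C5, C6, C7, C8 → 6 sp carbons.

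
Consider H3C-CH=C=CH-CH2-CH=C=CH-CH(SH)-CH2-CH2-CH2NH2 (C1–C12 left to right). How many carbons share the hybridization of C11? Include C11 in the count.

6

C11 is sp3 (only σ bonds).
C1: sp3 ✓
C2: sp2
C3: sp
C4: sp2
C5: sp3 ✓
C6: sp2
C7: sp
C8: sp2
C9: sp3 ✓
C10: sp3 ✓
C11: sp3 ✓
C12: sp3 ✓
6 carbons are sp3.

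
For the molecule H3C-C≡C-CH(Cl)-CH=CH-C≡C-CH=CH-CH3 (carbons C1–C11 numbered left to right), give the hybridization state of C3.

sp

C3 — 2 σ bonds, plus two π bonds. Steric number 2, so sp.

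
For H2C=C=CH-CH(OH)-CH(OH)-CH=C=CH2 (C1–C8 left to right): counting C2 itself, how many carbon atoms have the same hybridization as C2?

2

C2 is sp (two π bonds).
C1: sp2
C2: sp ✓
C3: sp2
C4: sp3
C5: sp3
C6: sp2
C7: sp ✓
C8: sp2
2 carbons are sp.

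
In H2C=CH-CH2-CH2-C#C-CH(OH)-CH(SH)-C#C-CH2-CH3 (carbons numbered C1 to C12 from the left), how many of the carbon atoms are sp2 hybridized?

2

C1: sp2 ✓
C2: sp2 ✓
C3: sp3
C4: sp3
C5: sp
C6: sp
C7: sp3
C8: sp3
C9: sp
C10: sp
C11: sp3
C12: sp3
C1, C2 → 2 sp2 carbons.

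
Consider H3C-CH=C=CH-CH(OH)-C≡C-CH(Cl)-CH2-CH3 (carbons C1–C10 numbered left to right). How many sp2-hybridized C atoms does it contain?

C1: sp3
C2: sp2 ✓
C3: sp
C4: sp2 ✓
C5: sp3
C6: sp
C7: sp
C8: sp3
C9: sp3
C10: sp3
C2, C4 → 2 sp2 carbons.

2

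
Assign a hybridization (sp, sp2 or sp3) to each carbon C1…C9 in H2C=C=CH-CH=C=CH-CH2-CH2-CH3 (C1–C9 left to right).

C1 sp2, C2 sp, C3 sp2, C4 sp2, C5 sp, C6 sp2, C7 sp3, C8 sp3, C9 sp3

C1: 3 σ bonds, plus one π bond — 3 electron domains, sp2.
C2 carries 2 σ bonds, plus two π bonds, giving a steric number of 2, so it is sp.
C3 is sp2: 3 σ bonds, plus one π bond, 3 electron-density regions.
C4 is sp2: 3 σ bonds, plus one π bond, 3 electron-density regions.
C5 carries 2 σ bonds, plus two π bonds, giving a steric number of 2, so it is sp.
C6 has 3 σ bonds, plus one π bond: steric number 3 → sp2.
C7 is sp3: 4 σ bonds, 4 electron-density regions.
C8: 4 σ bonds — 4 electron domains, sp3.
C9: 4 σ bonds; 4 regions of electron density → sp3.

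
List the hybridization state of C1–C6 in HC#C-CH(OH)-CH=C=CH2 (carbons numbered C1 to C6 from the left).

C1 — 2 σ bonds, plus two π bonds. Steric number 2, so sp.
C2 has 2 σ bonds, plus two π bonds: steric number 2 → sp.
C3 has 4 σ bonds: steric number 4 → sp3.
C4 carries 3 σ bonds, plus one π bond, giving a steric number of 3, so it is sp2.
C5 (2 σ bonds, plus two π bonds) has steric number 2: sp.
C6: 3 σ bonds, plus one π bond — 3 electron domains, sp2.

C1 sp, C2 sp, C3 sp3, C4 sp2, C5 sp, C6 sp2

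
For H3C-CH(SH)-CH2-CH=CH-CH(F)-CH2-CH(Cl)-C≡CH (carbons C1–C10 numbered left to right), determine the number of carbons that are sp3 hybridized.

6

C1: sp3 ✓
C2: sp3 ✓
C3: sp3 ✓
C4: sp2
C5: sp2
C6: sp3 ✓
C7: sp3 ✓
C8: sp3 ✓
C9: sp
C10: sp
C1, C2, C3, C6, C7, C8 → 6 sp3 carbons.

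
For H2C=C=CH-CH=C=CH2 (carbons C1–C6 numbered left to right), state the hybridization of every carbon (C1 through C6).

C1 — 3 σ bonds, plus one π bond. Steric number 3, so sp2.
C2: 2 σ bonds, plus two π bonds; 2 regions of electron density → sp.
C3 — 3 σ bonds, plus one π bond. Steric number 3, so sp2.
C4 has 3 σ bonds, plus one π bond: steric number 3 → sp2.
C5 — 2 σ bonds, plus two π bonds. Steric number 2, so sp.
C6: 3 σ bonds, plus one π bond; 3 regions of electron density → sp2.

C1 sp2, C2 sp, C3 sp2, C4 sp2, C5 sp, C6 sp2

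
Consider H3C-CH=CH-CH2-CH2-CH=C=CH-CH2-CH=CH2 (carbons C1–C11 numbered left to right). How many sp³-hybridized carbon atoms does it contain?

C1: sp3 ✓
C2: sp2
C3: sp2
C4: sp3 ✓
C5: sp3 ✓
C6: sp2
C7: sp
C8: sp2
C9: sp3 ✓
C10: sp2
C11: sp2
C1, C4, C5, C9 → 4 sp3 carbons.

4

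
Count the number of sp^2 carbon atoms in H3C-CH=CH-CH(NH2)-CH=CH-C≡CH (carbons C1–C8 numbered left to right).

4

C1: sp3
C2: sp2 ✓
C3: sp2 ✓
C4: sp3
C5: sp2 ✓
C6: sp2 ✓
C7: sp
C8: sp
C2, C3, C5, C6 → 4 sp2 carbons.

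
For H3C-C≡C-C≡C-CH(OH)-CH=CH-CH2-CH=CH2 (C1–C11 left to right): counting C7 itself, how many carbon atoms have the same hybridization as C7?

4

C7 is sp2 (one π bond).
C1: sp3
C2: sp
C3: sp
C4: sp
C5: sp
C6: sp3
C7: sp2 ✓
C8: sp2 ✓
C9: sp3
C10: sp2 ✓
C11: sp2 ✓
4 carbons are sp2.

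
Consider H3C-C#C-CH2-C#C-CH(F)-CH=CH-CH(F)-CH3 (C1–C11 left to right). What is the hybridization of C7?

sp^3

C7 — 4 σ bonds. Steric number 4, so sp3.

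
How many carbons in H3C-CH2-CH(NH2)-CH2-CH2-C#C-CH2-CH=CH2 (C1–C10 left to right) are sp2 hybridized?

C1: sp3
C2: sp3
C3: sp3
C4: sp3
C5: sp3
C6: sp
C7: sp
C8: sp3
C9: sp2 ✓
C10: sp2 ✓
C9, C10 → 2 sp2 carbons.

2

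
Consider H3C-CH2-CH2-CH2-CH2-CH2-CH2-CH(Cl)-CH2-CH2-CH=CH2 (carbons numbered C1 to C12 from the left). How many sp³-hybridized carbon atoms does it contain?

10

C1: sp3 ✓
C2: sp3 ✓
C3: sp3 ✓
C4: sp3 ✓
C5: sp3 ✓
C6: sp3 ✓
C7: sp3 ✓
C8: sp3 ✓
C9: sp3 ✓
C10: sp3 ✓
C11: sp2
C12: sp2
C1, C2, C3, C4, C5, C6, C7, C8, C9, C10 → 10 sp3 carbons.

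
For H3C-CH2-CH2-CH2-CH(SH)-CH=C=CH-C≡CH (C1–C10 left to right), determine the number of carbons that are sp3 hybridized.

5

C1: sp3 ✓
C2: sp3 ✓
C3: sp3 ✓
C4: sp3 ✓
C5: sp3 ✓
C6: sp2
C7: sp
C8: sp2
C9: sp
C10: sp
C1, C2, C3, C4, C5 → 5 sp3 carbons.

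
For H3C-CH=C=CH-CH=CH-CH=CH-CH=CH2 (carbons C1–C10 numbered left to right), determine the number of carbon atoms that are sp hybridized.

C1: sp3
C2: sp2
C3: sp ✓
C4: sp2
C5: sp2
C6: sp2
C7: sp2
C8: sp2
C9: sp2
C10: sp2
C3 → 1 sp carbon.

1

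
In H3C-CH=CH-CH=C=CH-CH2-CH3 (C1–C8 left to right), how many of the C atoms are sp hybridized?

C1: sp3
C2: sp2
C3: sp2
C4: sp2
C5: sp ✓
C6: sp2
C7: sp3
C8: sp3
C5 → 1 sp carbon.

1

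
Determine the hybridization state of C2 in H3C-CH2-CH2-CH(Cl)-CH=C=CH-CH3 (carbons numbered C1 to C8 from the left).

C2: 4 σ bonds; 4 regions of electron density → sp3.

sp^3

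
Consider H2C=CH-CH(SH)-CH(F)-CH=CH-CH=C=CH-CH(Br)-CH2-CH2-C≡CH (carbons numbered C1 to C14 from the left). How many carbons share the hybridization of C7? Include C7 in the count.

C7 is sp2 (one π bond).
C1: sp2 ✓
C2: sp2 ✓
C3: sp3
C4: sp3
C5: sp2 ✓
C6: sp2 ✓
C7: sp2 ✓
C8: sp
C9: sp2 ✓
C10: sp3
C11: sp3
C12: sp3
C13: sp
C14: sp
6 carbons are sp2.

6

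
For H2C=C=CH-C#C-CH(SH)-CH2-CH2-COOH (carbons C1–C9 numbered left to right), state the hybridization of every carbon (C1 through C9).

C1 sp2, C2 sp, C3 sp2, C4 sp, C5 sp, C6 sp3, C7 sp3, C8 sp3, C9 sp2

C1 is sp2: 3 σ bonds, plus one π bond, 3 electron-density regions.
C2: 2 σ bonds, plus two π bonds — 2 electron domains, sp.
C3 (3 σ bonds, plus one π bond) has steric number 3: sp2.
C4 has 2 σ bonds, plus two π bonds: steric number 2 → sp.
C5: 2 σ bonds, plus two π bonds; 2 regions of electron density → sp.
C6 is sp3: 4 σ bonds, 4 electron-density regions.
C7 (4 σ bonds) has steric number 4: sp3.
C8 — 4 σ bonds. Steric number 4, so sp3.
C9 (3 σ bonds, plus one π bond) has steric number 3: sp2.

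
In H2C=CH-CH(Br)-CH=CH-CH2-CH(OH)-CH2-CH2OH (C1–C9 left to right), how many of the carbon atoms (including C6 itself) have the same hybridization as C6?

C6 is sp3 (only σ bonds).
C1: sp2
C2: sp2
C3: sp3 ✓
C4: sp2
C5: sp2
C6: sp3 ✓
C7: sp3 ✓
C8: sp3 ✓
C9: sp3 ✓
5 carbons are sp3.

5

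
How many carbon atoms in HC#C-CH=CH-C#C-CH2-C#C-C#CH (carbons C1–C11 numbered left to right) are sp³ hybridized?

C1: sp
C2: sp
C3: sp2
C4: sp2
C5: sp
C6: sp
C7: sp3 ✓
C8: sp
C9: sp
C10: sp
C11: sp
C7 → 1 sp3 carbon.

1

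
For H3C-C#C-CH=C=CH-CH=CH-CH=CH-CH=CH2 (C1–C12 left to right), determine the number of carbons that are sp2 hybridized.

C1: sp3
C2: sp
C3: sp
C4: sp2 ✓
C5: sp
C6: sp2 ✓
C7: sp2 ✓
C8: sp2 ✓
C9: sp2 ✓
C10: sp2 ✓
C11: sp2 ✓
C12: sp2 ✓
C4, C6, C7, C8, C9, C10, C11, C12 → 8 sp2 carbons.

8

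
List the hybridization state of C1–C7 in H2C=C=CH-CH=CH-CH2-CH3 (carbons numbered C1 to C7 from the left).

C1: 3 σ bonds, plus one π bond; 3 regions of electron density → sp2.
C2: 2 σ bonds, plus two π bonds; 2 regions of electron density → sp.
C3: 3 σ bonds, plus one π bond; 3 regions of electron density → sp2.
C4: 3 σ bonds, plus one π bond — 3 electron domains, sp2.
C5 has 3 σ bonds, plus one π bond: steric number 3 → sp2.
C6: 4 σ bonds — 4 electron domains, sp3.
C7 carries 4 σ bonds, giving a steric number of 4, so it is sp3.

C1 sp2, C2 sp, C3 sp2, C4 sp2, C5 sp2, C6 sp3, C7 sp3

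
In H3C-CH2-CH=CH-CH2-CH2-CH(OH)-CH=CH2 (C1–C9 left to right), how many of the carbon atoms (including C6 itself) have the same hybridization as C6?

5

C6 is sp3 (only σ bonds).
C1: sp3 ✓
C2: sp3 ✓
C3: sp2
C4: sp2
C5: sp3 ✓
C6: sp3 ✓
C7: sp3 ✓
C8: sp2
C9: sp2
5 carbons are sp3.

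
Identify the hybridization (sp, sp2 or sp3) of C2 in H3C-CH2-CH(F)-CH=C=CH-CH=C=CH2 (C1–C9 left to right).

C2 (4 σ bonds) has steric number 4: sp3.

sp³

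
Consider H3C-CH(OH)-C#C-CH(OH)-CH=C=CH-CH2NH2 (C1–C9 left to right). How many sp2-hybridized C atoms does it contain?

2

C1: sp3
C2: sp3
C3: sp
C4: sp
C5: sp3
C6: sp2 ✓
C7: sp
C8: sp2 ✓
C9: sp3
C6, C8 → 2 sp2 carbons.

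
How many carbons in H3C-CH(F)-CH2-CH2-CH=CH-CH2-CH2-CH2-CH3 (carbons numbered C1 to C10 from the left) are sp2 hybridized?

C1: sp3
C2: sp3
C3: sp3
C4: sp3
C5: sp2 ✓
C6: sp2 ✓
C7: sp3
C8: sp3
C9: sp3
C10: sp3
C5, C6 → 2 sp2 carbons.

2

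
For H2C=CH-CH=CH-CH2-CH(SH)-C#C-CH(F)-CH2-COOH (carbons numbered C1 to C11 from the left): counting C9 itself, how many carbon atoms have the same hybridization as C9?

C9 is sp3 (only σ bonds).
C1: sp2
C2: sp2
C3: sp2
C4: sp2
C5: sp3 ✓
C6: sp3 ✓
C7: sp
C8: sp
C9: sp3 ✓
C10: sp3 ✓
C11: sp2
4 carbons are sp3.

4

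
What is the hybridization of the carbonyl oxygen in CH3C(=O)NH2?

The carbonyl oxygen: 1 σ bond and 2 lone pairs, plus one π bond — 3 electron domains, sp2.

sp^2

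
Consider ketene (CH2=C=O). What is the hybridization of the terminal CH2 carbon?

The terminal CH2 carbon: 3 σ bonds, plus one π bond — 3 electron domains, sp2.

sp^2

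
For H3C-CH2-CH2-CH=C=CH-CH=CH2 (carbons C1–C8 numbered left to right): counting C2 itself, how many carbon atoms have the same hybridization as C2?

C2 is sp3 (only σ bonds).
C1: sp3 ✓
C2: sp3 ✓
C3: sp3 ✓
C4: sp2
C5: sp
C6: sp2
C7: sp2
C8: sp2
3 carbons are sp3.

3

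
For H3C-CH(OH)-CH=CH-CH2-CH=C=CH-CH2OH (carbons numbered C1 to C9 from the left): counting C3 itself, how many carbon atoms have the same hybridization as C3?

C3 is sp2 (one π bond).
C1: sp3
C2: sp3
C3: sp2 ✓
C4: sp2 ✓
C5: sp3
C6: sp2 ✓
C7: sp
C8: sp2 ✓
C9: sp3
4 carbons are sp2.

4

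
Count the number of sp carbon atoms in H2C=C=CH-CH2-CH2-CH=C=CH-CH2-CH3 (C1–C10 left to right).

2

C1: sp2
C2: sp ✓
C3: sp2
C4: sp3
C5: sp3
C6: sp2
C7: sp ✓
C8: sp2
C9: sp3
C10: sp3
C2, C7 → 2 sp carbons.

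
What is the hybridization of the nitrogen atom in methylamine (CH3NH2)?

sp³

Three σ bonds + one lone pair = steric number 4 → sp3.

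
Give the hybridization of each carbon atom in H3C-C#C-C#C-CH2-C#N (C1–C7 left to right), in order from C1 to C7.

C1 sp3, C2 sp, C3 sp, C4 sp, C5 sp, C6 sp3, C7 sp

C1 is sp3: 4 σ bonds, 4 electron-density regions.
C2 has 2 σ bonds, plus two π bonds: steric number 2 → sp.
C3 is sp: 2 σ bonds, plus two π bonds, 2 electron-density regions.
C4: 2 σ bonds, plus two π bonds; 2 regions of electron density → sp.
C5 has 2 σ bonds, plus two π bonds: steric number 2 → sp.
C6 has 4 σ bonds: steric number 4 → sp3.
C7: 2 σ bonds, plus two π bonds — 2 electron domains, sp.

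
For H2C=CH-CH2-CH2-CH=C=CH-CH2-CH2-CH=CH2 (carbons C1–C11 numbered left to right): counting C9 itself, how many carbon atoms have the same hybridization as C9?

C9 is sp3 (only σ bonds).
C1: sp2
C2: sp2
C3: sp3 ✓
C4: sp3 ✓
C5: sp2
C6: sp
C7: sp2
C8: sp3 ✓
C9: sp3 ✓
C10: sp2
C11: sp2
4 carbons are sp3.

4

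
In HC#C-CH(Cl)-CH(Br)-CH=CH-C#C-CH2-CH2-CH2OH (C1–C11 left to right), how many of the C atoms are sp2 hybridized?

C1: sp
C2: sp
C3: sp3
C4: sp3
C5: sp2 ✓
C6: sp2 ✓
C7: sp
C8: sp
C9: sp3
C10: sp3
C11: sp3
C5, C6 → 2 sp2 carbons.

2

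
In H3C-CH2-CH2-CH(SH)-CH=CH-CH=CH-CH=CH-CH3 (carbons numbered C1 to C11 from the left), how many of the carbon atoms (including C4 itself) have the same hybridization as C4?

C4 is sp3 (only σ bonds).
C1: sp3 ✓
C2: sp3 ✓
C3: sp3 ✓
C4: sp3 ✓
C5: sp2
C6: sp2
C7: sp2
C8: sp2
C9: sp2
C10: sp2
C11: sp3 ✓
5 carbons are sp3.

5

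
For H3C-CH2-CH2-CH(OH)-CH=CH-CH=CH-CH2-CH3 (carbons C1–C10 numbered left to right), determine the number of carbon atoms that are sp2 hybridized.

4

C1: sp3
C2: sp3
C3: sp3
C4: sp3
C5: sp2 ✓
C6: sp2 ✓
C7: sp2 ✓
C8: sp2 ✓
C9: sp3
C10: sp3
C5, C6, C7, C8 → 4 sp2 carbons.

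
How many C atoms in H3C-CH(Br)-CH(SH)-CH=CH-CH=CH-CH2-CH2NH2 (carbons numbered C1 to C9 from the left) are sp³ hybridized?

5

C1: sp3 ✓
C2: sp3 ✓
C3: sp3 ✓
C4: sp2
C5: sp2
C6: sp2
C7: sp2
C8: sp3 ✓
C9: sp3 ✓
C1, C2, C3, C8, C9 → 5 sp3 carbons.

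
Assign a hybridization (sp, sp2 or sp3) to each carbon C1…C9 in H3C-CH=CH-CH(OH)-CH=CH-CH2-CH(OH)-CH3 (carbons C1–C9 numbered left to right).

C1 sp3, C2 sp2, C3 sp2, C4 sp3, C5 sp2, C6 sp2, C7 sp3, C8 sp3, C9 sp3

C1 — 4 σ bonds. Steric number 4, so sp3.
C2 carries 3 σ bonds, plus one π bond, giving a steric number of 3, so it is sp2.
C3 — 3 σ bonds, plus one π bond. Steric number 3, so sp2.
C4 (4 σ bonds) has steric number 4: sp3.
C5 has 3 σ bonds, plus one π bond: steric number 3 → sp2.
C6: 3 σ bonds, plus one π bond — 3 electron domains, sp2.
C7 carries 4 σ bonds, giving a steric number of 4, so it is sp3.
C8 (4 σ bonds) has steric number 4: sp3.
C9 — 4 σ bonds. Steric number 4, so sp3.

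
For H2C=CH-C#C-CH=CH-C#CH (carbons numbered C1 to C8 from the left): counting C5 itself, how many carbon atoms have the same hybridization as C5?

C5 is sp2 (one π bond).
C1: sp2 ✓
C2: sp2 ✓
C3: sp
C4: sp
C5: sp2 ✓
C6: sp2 ✓
C7: sp
C8: sp
4 carbons are sp2.

4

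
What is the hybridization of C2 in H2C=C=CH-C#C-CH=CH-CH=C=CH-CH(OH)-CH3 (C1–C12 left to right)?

sp

C2 is sp: 2 σ bonds, plus two π bonds, 2 electron-density regions.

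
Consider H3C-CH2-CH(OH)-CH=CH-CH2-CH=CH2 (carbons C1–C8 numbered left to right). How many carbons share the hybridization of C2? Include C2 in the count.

C2 is sp3 (only σ bonds).
C1: sp3 ✓
C2: sp3 ✓
C3: sp3 ✓
C4: sp2
C5: sp2
C6: sp3 ✓
C7: sp2
C8: sp2
4 carbons are sp3.

4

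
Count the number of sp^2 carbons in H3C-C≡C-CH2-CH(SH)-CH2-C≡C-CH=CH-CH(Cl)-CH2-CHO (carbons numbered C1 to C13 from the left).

C1: sp3
C2: sp
C3: sp
C4: sp3
C5: sp3
C6: sp3
C7: sp
C8: sp
C9: sp2 ✓
C10: sp2 ✓
C11: sp3
C12: sp3
C13: sp2 ✓
C9, C10, C13 → 3 sp2 carbons.

3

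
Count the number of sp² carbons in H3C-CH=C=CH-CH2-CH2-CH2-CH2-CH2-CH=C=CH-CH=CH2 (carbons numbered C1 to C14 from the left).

6

C1: sp3
C2: sp2 ✓
C3: sp
C4: sp2 ✓
C5: sp3
C6: sp3
C7: sp3
C8: sp3
C9: sp3
C10: sp2 ✓
C11: sp
C12: sp2 ✓
C13: sp2 ✓
C14: sp2 ✓
C2, C4, C10, C12, C13, C14 → 6 sp2 carbons.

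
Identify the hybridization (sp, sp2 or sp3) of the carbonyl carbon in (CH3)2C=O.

sp^2

The carbonyl carbon is sp2: 3 σ bonds, plus one π bond, 3 electron-density regions.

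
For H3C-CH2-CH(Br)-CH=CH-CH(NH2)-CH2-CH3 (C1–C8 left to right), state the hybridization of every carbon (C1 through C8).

C1 sp3, C2 sp3, C3 sp3, C4 sp2, C5 sp2, C6 sp3, C7 sp3, C8 sp3

C1 is sp3: 4 σ bonds, 4 electron-density regions.
C2 has 4 σ bonds: steric number 4 → sp3.
C3: 4 σ bonds — 4 electron domains, sp3.
C4 — 3 σ bonds, plus one π bond. Steric number 3, so sp2.
C5 — 3 σ bonds, plus one π bond. Steric number 3, so sp2.
C6: 4 σ bonds; 4 regions of electron density → sp3.
C7 (4 σ bonds) has steric number 4: sp3.
C8: 4 σ bonds — 4 electron domains, sp3.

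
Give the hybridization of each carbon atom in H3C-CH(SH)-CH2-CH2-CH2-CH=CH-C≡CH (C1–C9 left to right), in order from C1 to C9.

C1 sp3, C2 sp3, C3 sp3, C4 sp3, C5 sp3, C6 sp2, C7 sp2, C8 sp, C9 sp

C1 is sp3: 4 σ bonds, 4 electron-density regions.
C2 carries 4 σ bonds, giving a steric number of 4, so it is sp3.
C3: 4 σ bonds — 4 electron domains, sp3.
C4: 4 σ bonds — 4 electron domains, sp3.
C5 is sp3: 4 σ bonds, 4 electron-density regions.
C6 — 3 σ bonds, plus one π bond. Steric number 3, so sp2.
C7 carries 3 σ bonds, plus one π bond, giving a steric number of 3, so it is sp2.
C8 carries 2 σ bonds, plus two π bonds, giving a steric number of 2, so it is sp.
C9: 2 σ bonds, plus two π bonds — 2 electron domains, sp.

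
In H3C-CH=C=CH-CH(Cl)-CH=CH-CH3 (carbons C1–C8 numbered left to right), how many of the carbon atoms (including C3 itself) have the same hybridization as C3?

1

C3 is sp (two π bonds).
C1: sp3
C2: sp2
C3: sp ✓
C4: sp2
C5: sp3
C6: sp2
C7: sp2
C8: sp3
1 carbon is sp.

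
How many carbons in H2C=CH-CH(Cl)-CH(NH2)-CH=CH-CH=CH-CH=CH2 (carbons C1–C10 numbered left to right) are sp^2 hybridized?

8

C1: sp2 ✓
C2: sp2 ✓
C3: sp3
C4: sp3
C5: sp2 ✓
C6: sp2 ✓
C7: sp2 ✓
C8: sp2 ✓
C9: sp2 ✓
C10: sp2 ✓
C1, C2, C5, C6, C7, C8, C9, C10 → 8 sp2 carbons.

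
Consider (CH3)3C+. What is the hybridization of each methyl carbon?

sp3

Each methyl carbon (4 σ bonds) has steric number 4: sp3.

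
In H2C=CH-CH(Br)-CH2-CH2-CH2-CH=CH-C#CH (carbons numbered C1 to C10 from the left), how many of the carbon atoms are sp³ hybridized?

4

C1: sp2
C2: sp2
C3: sp3 ✓
C4: sp3 ✓
C5: sp3 ✓
C6: sp3 ✓
C7: sp2
C8: sp2
C9: sp
C10: sp
C3, C4, C5, C6 → 4 sp3 carbons.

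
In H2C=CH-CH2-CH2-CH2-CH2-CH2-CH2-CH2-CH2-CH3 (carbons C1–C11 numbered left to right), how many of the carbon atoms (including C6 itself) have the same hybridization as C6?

9

C6 is sp3 (only σ bonds).
C1: sp2
C2: sp2
C3: sp3 ✓
C4: sp3 ✓
C5: sp3 ✓
C6: sp3 ✓
C7: sp3 ✓
C8: sp3 ✓
C9: sp3 ✓
C10: sp3 ✓
C11: sp3 ✓
9 carbons are sp3.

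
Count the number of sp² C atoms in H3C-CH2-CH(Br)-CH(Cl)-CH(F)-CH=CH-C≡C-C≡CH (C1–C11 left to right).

C1: sp3
C2: sp3
C3: sp3
C4: sp3
C5: sp3
C6: sp2 ✓
C7: sp2 ✓
C8: sp
C9: sp
C10: sp
C11: sp
C6, C7 → 2 sp2 carbons.

2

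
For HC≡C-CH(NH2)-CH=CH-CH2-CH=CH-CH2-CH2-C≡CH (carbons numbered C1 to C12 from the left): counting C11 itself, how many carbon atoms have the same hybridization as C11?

C11 is sp (two π bonds).
C1: sp ✓
C2: sp ✓
C3: sp3
C4: sp2
C5: sp2
C6: sp3
C7: sp2
C8: sp2
C9: sp3
C10: sp3
C11: sp ✓
C12: sp ✓
4 carbons are sp.

4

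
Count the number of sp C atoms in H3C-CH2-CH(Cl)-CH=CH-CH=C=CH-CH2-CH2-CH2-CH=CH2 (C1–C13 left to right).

C1: sp3
C2: sp3
C3: sp3
C4: sp2
C5: sp2
C6: sp2
C7: sp ✓
C8: sp2
C9: sp3
C10: sp3
C11: sp3
C12: sp2
C13: sp2
C7 → 1 sp carbon.

1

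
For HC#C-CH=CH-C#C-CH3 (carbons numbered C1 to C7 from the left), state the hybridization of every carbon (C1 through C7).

C1: 2 σ bonds, plus two π bonds; 2 regions of electron density → sp.
C2 — 2 σ bonds, plus two π bonds. Steric number 2, so sp.
C3 carries 3 σ bonds, plus one π bond, giving a steric number of 3, so it is sp2.
C4 is sp2: 3 σ bonds, plus one π bond, 3 electron-density regions.
C5: 2 σ bonds, plus two π bonds — 2 electron domains, sp.
C6 has 2 σ bonds, plus two π bonds: steric number 2 → sp.
C7 carries 4 σ bonds, giving a steric number of 4, so it is sp3.

C1 sp, C2 sp, C3 sp2, C4 sp2, C5 sp, C6 sp, C7 sp3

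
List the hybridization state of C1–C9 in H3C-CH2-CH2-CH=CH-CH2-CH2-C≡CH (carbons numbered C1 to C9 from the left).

C1 sp3, C2 sp3, C3 sp3, C4 sp2, C5 sp2, C6 sp3, C7 sp3, C8 sp, C9 sp

C1: 4 σ bonds — 4 electron domains, sp3.
C2 has 4 σ bonds: steric number 4 → sp3.
C3 has 4 σ bonds: steric number 4 → sp3.
C4 is sp2: 3 σ bonds, plus one π bond, 3 electron-density regions.
C5 carries 3 σ bonds, plus one π bond, giving a steric number of 3, so it is sp2.
C6 is sp3: 4 σ bonds, 4 electron-density regions.
C7 is sp3: 4 σ bonds, 4 electron-density regions.
C8 has 2 σ bonds, plus two π bonds: steric number 2 → sp.
C9 — 2 σ bonds, plus two π bonds. Steric number 2, so sp.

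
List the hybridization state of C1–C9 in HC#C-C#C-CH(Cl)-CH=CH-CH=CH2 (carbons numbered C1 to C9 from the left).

C1 — 2 σ bonds, plus two π bonds. Steric number 2, so sp.
C2 has 2 σ bonds, plus two π bonds: steric number 2 → sp.
C3 has 2 σ bonds, plus two π bonds: steric number 2 → sp.
C4: 2 σ bonds, plus two π bonds — 2 electron domains, sp.
C5: 4 σ bonds — 4 electron domains, sp3.
C6 carries 3 σ bonds, plus one π bond, giving a steric number of 3, so it is sp2.
C7 has 3 σ bonds, plus one π bond: steric number 3 → sp2.
C8 has 3 σ bonds, plus one π bond: steric number 3 → sp2.
C9: 3 σ bonds, plus one π bond — 3 electron domains, sp2.

C1 sp, C2 sp, C3 sp, C4 sp, C5 sp3, C6 sp2, C7 sp2, C8 sp2, C9 sp2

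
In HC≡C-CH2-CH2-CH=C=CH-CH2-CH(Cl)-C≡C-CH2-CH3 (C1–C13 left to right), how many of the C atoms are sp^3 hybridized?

C1: sp
C2: sp
C3: sp3 ✓
C4: sp3 ✓
C5: sp2
C6: sp
C7: sp2
C8: sp3 ✓
C9: sp3 ✓
C10: sp
C11: sp
C12: sp3 ✓
C13: sp3 ✓
C3, C4, C8, C9, C12, C13 → 6 sp3 carbons.

6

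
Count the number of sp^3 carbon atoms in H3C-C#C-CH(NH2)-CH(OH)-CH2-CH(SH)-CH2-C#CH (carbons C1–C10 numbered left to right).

6

C1: sp3 ✓
C2: sp
C3: sp
C4: sp3 ✓
C5: sp3 ✓
C6: sp3 ✓
C7: sp3 ✓
C8: sp3 ✓
C9: sp
C10: sp
C1, C4, C5, C6, C7, C8 → 6 sp3 carbons.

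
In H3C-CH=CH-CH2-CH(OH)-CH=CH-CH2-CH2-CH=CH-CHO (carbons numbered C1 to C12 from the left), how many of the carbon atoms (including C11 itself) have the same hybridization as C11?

7

C11 is sp2 (one π bond).
C1: sp3
C2: sp2 ✓
C3: sp2 ✓
C4: sp3
C5: sp3
C6: sp2 ✓
C7: sp2 ✓
C8: sp3
C9: sp3
C10: sp2 ✓
C11: sp2 ✓
C12: sp2 ✓
7 carbons are sp2.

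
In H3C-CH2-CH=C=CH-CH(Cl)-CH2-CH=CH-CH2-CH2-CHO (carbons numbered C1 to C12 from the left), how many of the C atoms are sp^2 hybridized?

5

C1: sp3
C2: sp3
C3: sp2 ✓
C4: sp
C5: sp2 ✓
C6: sp3
C7: sp3
C8: sp2 ✓
C9: sp2 ✓
C10: sp3
C11: sp3
C12: sp2 ✓
C3, C5, C8, C9, C12 → 5 sp2 carbons.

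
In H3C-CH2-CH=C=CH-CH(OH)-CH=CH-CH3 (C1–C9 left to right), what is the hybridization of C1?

C1 — 4 σ bonds. Steric number 4, so sp3.

sp3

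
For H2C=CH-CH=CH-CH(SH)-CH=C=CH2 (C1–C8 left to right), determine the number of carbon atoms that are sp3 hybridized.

1

C1: sp2
C2: sp2
C3: sp2
C4: sp2
C5: sp3 ✓
C6: sp2
C7: sp
C8: sp2
C5 → 1 sp3 carbon.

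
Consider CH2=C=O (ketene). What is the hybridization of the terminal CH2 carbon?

The terminal CH2 carbon: 3 σ bonds, plus one π bond — 3 electron domains, sp2.

sp2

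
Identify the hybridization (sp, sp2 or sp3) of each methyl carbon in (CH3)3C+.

sp^3

Each methyl carbon is sp3: 4 σ bonds, 4 electron-density regions.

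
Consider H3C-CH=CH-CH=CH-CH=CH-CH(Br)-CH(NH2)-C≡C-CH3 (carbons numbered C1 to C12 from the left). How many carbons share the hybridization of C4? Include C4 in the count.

6

C4 is sp2 (one π bond).
C1: sp3
C2: sp2 ✓
C3: sp2 ✓
C4: sp2 ✓
C5: sp2 ✓
C6: sp2 ✓
C7: sp2 ✓
C8: sp3
C9: sp3
C10: sp
C11: sp
C12: sp3
6 carbons are sp2.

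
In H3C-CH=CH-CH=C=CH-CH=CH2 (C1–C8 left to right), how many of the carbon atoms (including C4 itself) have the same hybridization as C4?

C4 is sp2 (one π bond).
C1: sp3
C2: sp2 ✓
C3: sp2 ✓
C4: sp2 ✓
C5: sp
C6: sp2 ✓
C7: sp2 ✓
C8: sp2 ✓
6 carbons are sp2.

6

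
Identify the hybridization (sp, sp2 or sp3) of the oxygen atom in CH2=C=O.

The oxygen atom: 1 σ bond and 2 lone pairs, plus one π bond — 3 electron domains, sp2.

sp2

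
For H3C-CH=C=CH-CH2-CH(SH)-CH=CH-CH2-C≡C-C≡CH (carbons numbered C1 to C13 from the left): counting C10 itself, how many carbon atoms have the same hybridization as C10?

5

C10 is sp (two π bonds).
C1: sp3
C2: sp2
C3: sp ✓
C4: sp2
C5: sp3
C6: sp3
C7: sp2
C8: sp2
C9: sp3
C10: sp ✓
C11: sp ✓
C12: sp ✓
C13: sp ✓
5 carbons are sp.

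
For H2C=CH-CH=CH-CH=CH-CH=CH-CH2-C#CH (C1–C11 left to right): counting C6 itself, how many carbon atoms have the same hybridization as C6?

C6 is sp2 (one π bond).
C1: sp2 ✓
C2: sp2 ✓
C3: sp2 ✓
C4: sp2 ✓
C5: sp2 ✓
C6: sp2 ✓
C7: sp2 ✓
C8: sp2 ✓
C9: sp3
C10: sp
C11: sp
8 carbons are sp2.

8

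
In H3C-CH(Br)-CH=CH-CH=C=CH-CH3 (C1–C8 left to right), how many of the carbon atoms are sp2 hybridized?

4

C1: sp3
C2: sp3
C3: sp2 ✓
C4: sp2 ✓
C5: sp2 ✓
C6: sp
C7: sp2 ✓
C8: sp3
C3, C4, C5, C7 → 4 sp2 carbons.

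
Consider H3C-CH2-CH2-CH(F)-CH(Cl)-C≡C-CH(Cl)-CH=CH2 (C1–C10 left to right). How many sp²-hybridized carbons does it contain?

C1: sp3
C2: sp3
C3: sp3
C4: sp3
C5: sp3
C6: sp
C7: sp
C8: sp3
C9: sp2 ✓
C10: sp2 ✓
C9, C10 → 2 sp2 carbons.

2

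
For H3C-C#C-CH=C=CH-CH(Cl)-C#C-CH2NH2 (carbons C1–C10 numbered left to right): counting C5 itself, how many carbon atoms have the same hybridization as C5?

5

C5 is sp (two π bonds).
C1: sp3
C2: sp ✓
C3: sp ✓
C4: sp2
C5: sp ✓
C6: sp2
C7: sp3
C8: sp ✓
C9: sp ✓
C10: sp3
5 carbons are sp.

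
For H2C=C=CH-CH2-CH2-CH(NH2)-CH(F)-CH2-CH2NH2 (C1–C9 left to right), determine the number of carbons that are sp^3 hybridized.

6

C1: sp2
C2: sp
C3: sp2
C4: sp3 ✓
C5: sp3 ✓
C6: sp3 ✓
C7: sp3 ✓
C8: sp3 ✓
C9: sp3 ✓
C4, C5, C6, C7, C8, C9 → 6 sp3 carbons.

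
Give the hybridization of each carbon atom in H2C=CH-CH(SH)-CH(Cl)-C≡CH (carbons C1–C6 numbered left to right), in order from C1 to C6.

C1 sp2, C2 sp2, C3 sp3, C4 sp3, C5 sp, C6 sp

C1 — 3 σ bonds, plus one π bond. Steric number 3, so sp2.
C2: 3 σ bonds, plus one π bond — 3 electron domains, sp2.
C3 is sp3: 4 σ bonds, 4 electron-density regions.
C4: 4 σ bonds — 4 electron domains, sp3.
C5 (2 σ bonds, plus two π bonds) has steric number 2: sp.
C6 is sp: 2 σ bonds, plus two π bonds, 2 electron-density regions.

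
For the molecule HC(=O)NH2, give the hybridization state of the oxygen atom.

sp²

The oxygen atom has 1 σ bond and 2 lone pairs, plus one π bond: steric number 3 → sp2.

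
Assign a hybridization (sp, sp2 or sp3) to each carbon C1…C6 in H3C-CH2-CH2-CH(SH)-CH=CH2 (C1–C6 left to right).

C1 sp3, C2 sp3, C3 sp3, C4 sp3, C5 sp2, C6 sp2

C1 — 4 σ bonds. Steric number 4, so sp3.
C2 has 4 σ bonds: steric number 4 → sp3.
C3 (4 σ bonds) has steric number 4: sp3.
C4 (4 σ bonds) has steric number 4: sp3.
C5: 3 σ bonds, plus one π bond — 3 electron domains, sp2.
C6: 3 σ bonds, plus one π bond — 3 electron domains, sp2.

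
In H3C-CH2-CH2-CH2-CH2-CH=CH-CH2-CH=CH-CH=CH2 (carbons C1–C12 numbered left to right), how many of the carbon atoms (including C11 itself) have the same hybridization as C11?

6

C11 is sp2 (one π bond).
C1: sp3
C2: sp3
C3: sp3
C4: sp3
C5: sp3
C6: sp2 ✓
C7: sp2 ✓
C8: sp3
C9: sp2 ✓
C10: sp2 ✓
C11: sp2 ✓
C12: sp2 ✓
6 carbons are sp2.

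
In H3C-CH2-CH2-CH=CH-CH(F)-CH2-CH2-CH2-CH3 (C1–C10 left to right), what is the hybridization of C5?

C5 carries 3 σ bonds, plus one π bond, giving a steric number of 3, so it is sp2.

sp^2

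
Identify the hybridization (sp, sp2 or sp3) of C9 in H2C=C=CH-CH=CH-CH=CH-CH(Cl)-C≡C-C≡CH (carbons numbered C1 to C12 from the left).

C9 (2 σ bonds, plus two π bonds) has steric number 2: sp.

sp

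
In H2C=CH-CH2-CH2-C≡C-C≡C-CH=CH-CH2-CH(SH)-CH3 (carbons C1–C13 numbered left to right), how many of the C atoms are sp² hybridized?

4

C1: sp2 ✓
C2: sp2 ✓
C3: sp3
C4: sp3
C5: sp
C6: sp
C7: sp
C8: sp
C9: sp2 ✓
C10: sp2 ✓
C11: sp3
C12: sp3
C13: sp3
C1, C2, C9, C10 → 4 sp2 carbons.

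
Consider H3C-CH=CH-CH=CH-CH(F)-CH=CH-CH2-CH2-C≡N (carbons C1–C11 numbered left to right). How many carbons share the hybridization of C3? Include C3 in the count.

C3 is sp2 (one π bond).
C1: sp3
C2: sp2 ✓
C3: sp2 ✓
C4: sp2 ✓
C5: sp2 ✓
C6: sp3
C7: sp2 ✓
C8: sp2 ✓
C9: sp3
C10: sp3
C11: sp
6 carbons are sp2.

6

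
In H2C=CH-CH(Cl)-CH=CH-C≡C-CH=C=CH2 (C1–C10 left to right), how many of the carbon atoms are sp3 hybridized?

C1: sp2
C2: sp2
C3: sp3 ✓
C4: sp2
C5: sp2
C6: sp
C7: sp
C8: sp2
C9: sp
C10: sp2
C3 → 1 sp3 carbon.

1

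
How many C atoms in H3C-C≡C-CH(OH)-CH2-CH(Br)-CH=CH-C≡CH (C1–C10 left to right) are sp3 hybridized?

C1: sp3 ✓
C2: sp
C3: sp
C4: sp3 ✓
C5: sp3 ✓
C6: sp3 ✓
C7: sp2
C8: sp2
C9: sp
C10: sp
C1, C4, C5, C6 → 4 sp3 carbons.

4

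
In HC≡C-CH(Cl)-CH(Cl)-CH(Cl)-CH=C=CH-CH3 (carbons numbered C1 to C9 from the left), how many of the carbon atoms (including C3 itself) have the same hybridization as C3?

4

C3 is sp3 (only σ bonds).
C1: sp
C2: sp
C3: sp3 ✓
C4: sp3 ✓
C5: sp3 ✓
C6: sp2
C7: sp
C8: sp2
C9: sp3 ✓
4 carbons are sp3.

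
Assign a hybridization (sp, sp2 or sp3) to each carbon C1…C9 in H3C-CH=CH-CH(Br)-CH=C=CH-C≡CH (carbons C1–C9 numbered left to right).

C1 is sp3: 4 σ bonds, 4 electron-density regions.
C2 has 3 σ bonds, plus one π bond: steric number 3 → sp2.
C3 — 3 σ bonds, plus one π bond. Steric number 3, so sp2.
C4 — 4 σ bonds. Steric number 4, so sp3.
C5 carries 3 σ bonds, plus one π bond, giving a steric number of 3, so it is sp2.
C6 carries 2 σ bonds, plus two π bonds, giving a steric number of 2, so it is sp.
C7 carries 3 σ bonds, plus one π bond, giving a steric number of 3, so it is sp2.
C8 carries 2 σ bonds, plus two π bonds, giving a steric number of 2, so it is sp.
C9 is sp: 2 σ bonds, plus two π bonds, 2 electron-density regions.

C1 sp3, C2 sp2, C3 sp2, C4 sp3, C5 sp2, C6 sp, C7 sp2, C8 sp, C9 sp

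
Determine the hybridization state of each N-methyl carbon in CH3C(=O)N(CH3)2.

sp³

Each N-methyl carbon (4 σ bonds) has steric number 4: sp3.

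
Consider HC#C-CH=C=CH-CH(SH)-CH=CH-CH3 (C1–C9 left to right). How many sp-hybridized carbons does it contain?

3

C1: sp ✓
C2: sp ✓
C3: sp2
C4: sp ✓
C5: sp2
C6: sp3
C7: sp2
C8: sp2
C9: sp3
C1, C2, C4 → 3 sp carbons.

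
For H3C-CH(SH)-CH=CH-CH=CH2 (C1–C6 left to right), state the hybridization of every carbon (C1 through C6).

C1 has 4 σ bonds: steric number 4 → sp3.
C2 carries 4 σ bonds, giving a steric number of 4, so it is sp3.
C3 is sp2: 3 σ bonds, plus one π bond, 3 electron-density regions.
C4 (3 σ bonds, plus one π bond) has steric number 3: sp2.
C5 (3 σ bonds, plus one π bond) has steric number 3: sp2.
C6: 3 σ bonds, plus one π bond — 3 electron domains, sp2.

C1 sp3, C2 sp3, C3 sp2, C4 sp2, C5 sp2, C6 sp2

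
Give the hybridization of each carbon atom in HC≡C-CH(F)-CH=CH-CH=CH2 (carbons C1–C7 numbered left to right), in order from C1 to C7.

C1 — 2 σ bonds, plus two π bonds. Steric number 2, so sp.
C2 is sp: 2 σ bonds, plus two π bonds, 2 electron-density regions.
C3 has 4 σ bonds: steric number 4 → sp3.
C4 is sp2: 3 σ bonds, plus one π bond, 3 electron-density regions.
C5: 3 σ bonds, plus one π bond — 3 electron domains, sp2.
C6 is sp2: 3 σ bonds, plus one π bond, 3 electron-density regions.
C7 has 3 σ bonds, plus one π bond: steric number 3 → sp2.

C1 sp, C2 sp, C3 sp3, C4 sp2, C5 sp2, C6 sp2, C7 sp2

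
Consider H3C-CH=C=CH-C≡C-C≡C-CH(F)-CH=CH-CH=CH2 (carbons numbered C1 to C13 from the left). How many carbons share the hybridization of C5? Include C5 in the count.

5

C5 is sp (two π bonds).
C1: sp3
C2: sp2
C3: sp ✓
C4: sp2
C5: sp ✓
C6: sp ✓
C7: sp ✓
C8: sp ✓
C9: sp3
C10: sp2
C11: sp2
C12: sp2
C13: sp2
5 carbons are sp.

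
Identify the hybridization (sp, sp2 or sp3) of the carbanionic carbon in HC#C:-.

One σ bond + one lone pair = steric number 2 → sp.

sp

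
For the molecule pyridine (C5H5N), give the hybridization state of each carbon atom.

Each carbon atom (3 σ bonds, plus one π bond) has steric number 3: sp2.

sp²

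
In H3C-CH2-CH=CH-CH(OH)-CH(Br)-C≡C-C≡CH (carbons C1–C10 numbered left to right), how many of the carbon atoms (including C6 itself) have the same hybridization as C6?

C6 is sp3 (only σ bonds).
C1: sp3 ✓
C2: sp3 ✓
C3: sp2
C4: sp2
C5: sp3 ✓
C6: sp3 ✓
C7: sp
C8: sp
C9: sp
C10: sp
4 carbons are sp3.

4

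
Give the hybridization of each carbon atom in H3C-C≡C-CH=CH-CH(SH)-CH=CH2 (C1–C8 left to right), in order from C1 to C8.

C1 — 4 σ bonds. Steric number 4, so sp3.
C2 carries 2 σ bonds, plus two π bonds, giving a steric number of 2, so it is sp.
C3: 2 σ bonds, plus two π bonds — 2 electron domains, sp.
C4 has 3 σ bonds, plus one π bond: steric number 3 → sp2.
C5 has 3 σ bonds, plus one π bond: steric number 3 → sp2.
C6: 4 σ bonds — 4 electron domains, sp3.
C7 is sp2: 3 σ bonds, plus one π bond, 3 electron-density regions.
C8 has 3 σ bonds, plus one π bond: steric number 3 → sp2.

C1 sp3, C2 sp, C3 sp, C4 sp2, C5 sp2, C6 sp3, C7 sp2, C8 sp2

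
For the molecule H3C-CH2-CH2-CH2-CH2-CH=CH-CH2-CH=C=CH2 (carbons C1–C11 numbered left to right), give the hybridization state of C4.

C4: 4 σ bonds — 4 electron domains, sp3.

sp^3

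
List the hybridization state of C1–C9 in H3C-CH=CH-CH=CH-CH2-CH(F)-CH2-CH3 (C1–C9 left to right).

C1 sp3, C2 sp2, C3 sp2, C4 sp2, C5 sp2, C6 sp3, C7 sp3, C8 sp3, C9 sp3

C1 carries 4 σ bonds, giving a steric number of 4, so it is sp3.
C2 — 3 σ bonds, plus one π bond. Steric number 3, so sp2.
C3 (3 σ bonds, plus one π bond) has steric number 3: sp2.
C4: 3 σ bonds, plus one π bond; 3 regions of electron density → sp2.
C5 — 3 σ bonds, plus one π bond. Steric number 3, so sp2.
C6: 4 σ bonds — 4 electron domains, sp3.
C7 is sp3: 4 σ bonds, 4 electron-density regions.
C8: 4 σ bonds; 4 regions of electron density → sp3.
C9 carries 4 σ bonds, giving a steric number of 4, so it is sp3.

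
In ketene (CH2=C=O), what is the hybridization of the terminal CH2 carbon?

The terminal CH2 carbon (3 σ bonds, plus one π bond) has steric number 3: sp2.

sp²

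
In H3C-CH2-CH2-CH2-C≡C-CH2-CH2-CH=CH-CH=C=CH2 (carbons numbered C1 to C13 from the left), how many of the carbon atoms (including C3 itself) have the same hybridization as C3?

C3 is sp3 (only σ bonds).
C1: sp3 ✓
C2: sp3 ✓
C3: sp3 ✓
C4: sp3 ✓
C5: sp
C6: sp
C7: sp3 ✓
C8: sp3 ✓
C9: sp2
C10: sp2
C11: sp2
C12: sp
C13: sp2
6 carbons are sp3.

6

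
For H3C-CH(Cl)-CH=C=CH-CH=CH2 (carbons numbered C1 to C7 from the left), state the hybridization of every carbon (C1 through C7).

C1 sp3, C2 sp3, C3 sp2, C4 sp, C5 sp2, C6 sp2, C7 sp2

C1 (4 σ bonds) has steric number 4: sp3.
C2: 4 σ bonds; 4 regions of electron density → sp3.
C3 carries 3 σ bonds, plus one π bond, giving a steric number of 3, so it is sp2.
C4: 2 σ bonds, plus two π bonds — 2 electron domains, sp.
C5: 3 σ bonds, plus one π bond; 3 regions of electron density → sp2.
C6 carries 3 σ bonds, plus one π bond, giving a steric number of 3, so it is sp2.
C7: 3 σ bonds, plus one π bond; 3 regions of electron density → sp2.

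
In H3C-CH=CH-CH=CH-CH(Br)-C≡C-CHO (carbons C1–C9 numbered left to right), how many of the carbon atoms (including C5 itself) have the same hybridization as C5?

C5 is sp2 (one π bond).
C1: sp3
C2: sp2 ✓
C3: sp2 ✓
C4: sp2 ✓
C5: sp2 ✓
C6: sp3
C7: sp
C8: sp
C9: sp2 ✓
5 carbons are sp2.

5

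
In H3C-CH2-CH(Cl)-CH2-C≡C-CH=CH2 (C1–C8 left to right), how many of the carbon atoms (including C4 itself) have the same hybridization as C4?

C4 is sp3 (only σ bonds).
C1: sp3 ✓
C2: sp3 ✓
C3: sp3 ✓
C4: sp3 ✓
C5: sp
C6: sp
C7: sp2
C8: sp2
4 carbons are sp3.

4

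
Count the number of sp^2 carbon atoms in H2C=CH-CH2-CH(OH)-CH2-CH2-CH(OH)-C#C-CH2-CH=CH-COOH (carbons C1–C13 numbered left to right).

5

C1: sp2 ✓
C2: sp2 ✓
C3: sp3
C4: sp3
C5: sp3
C6: sp3
C7: sp3
C8: sp
C9: sp
C10: sp3
C11: sp2 ✓
C12: sp2 ✓
C13: sp2 ✓
C1, C2, C11, C12, C13 → 5 sp2 carbons.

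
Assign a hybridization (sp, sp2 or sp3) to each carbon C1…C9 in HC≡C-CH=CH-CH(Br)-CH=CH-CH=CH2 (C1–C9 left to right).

C1 carries 2 σ bonds, plus two π bonds, giving a steric number of 2, so it is sp.
C2: 2 σ bonds, plus two π bonds; 2 regions of electron density → sp.
C3 carries 3 σ bonds, plus one π bond, giving a steric number of 3, so it is sp2.
C4 — 3 σ bonds, plus one π bond. Steric number 3, so sp2.
C5: 4 σ bonds; 4 regions of electron density → sp3.
C6: 3 σ bonds, plus one π bond — 3 electron domains, sp2.
C7 — 3 σ bonds, plus one π bond. Steric number 3, so sp2.
C8 is sp2: 3 σ bonds, plus one π bond, 3 electron-density regions.
C9: 3 σ bonds, plus one π bond — 3 electron domains, sp2.

C1 sp, C2 sp, C3 sp2, C4 sp2, C5 sp3, C6 sp2, C7 sp2, C8 sp2, C9 sp2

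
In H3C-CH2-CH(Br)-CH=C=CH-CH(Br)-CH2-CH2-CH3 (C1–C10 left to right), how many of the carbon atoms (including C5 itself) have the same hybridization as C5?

C5 is sp (two π bonds).
C1: sp3
C2: sp3
C3: sp3
C4: sp2
C5: sp ✓
C6: sp2
C7: sp3
C8: sp3
C9: sp3
C10: sp3
1 carbon is sp.

1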